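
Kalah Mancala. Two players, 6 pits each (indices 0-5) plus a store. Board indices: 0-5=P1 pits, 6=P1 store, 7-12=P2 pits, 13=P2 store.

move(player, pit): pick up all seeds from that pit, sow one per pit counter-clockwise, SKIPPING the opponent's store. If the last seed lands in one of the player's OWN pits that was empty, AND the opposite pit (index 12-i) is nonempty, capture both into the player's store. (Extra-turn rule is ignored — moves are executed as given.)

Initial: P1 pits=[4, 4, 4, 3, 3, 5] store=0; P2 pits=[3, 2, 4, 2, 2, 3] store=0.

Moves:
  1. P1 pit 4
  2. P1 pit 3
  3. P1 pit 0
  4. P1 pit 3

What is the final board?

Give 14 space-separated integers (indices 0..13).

Move 1: P1 pit4 -> P1=[4,4,4,3,0,6](1) P2=[4,2,4,2,2,3](0)
Move 2: P1 pit3 -> P1=[4,4,4,0,1,7](2) P2=[4,2,4,2,2,3](0)
Move 3: P1 pit0 -> P1=[0,5,5,1,2,7](2) P2=[4,2,4,2,2,3](0)
Move 4: P1 pit3 -> P1=[0,5,5,0,3,7](2) P2=[4,2,4,2,2,3](0)

Answer: 0 5 5 0 3 7 2 4 2 4 2 2 3 0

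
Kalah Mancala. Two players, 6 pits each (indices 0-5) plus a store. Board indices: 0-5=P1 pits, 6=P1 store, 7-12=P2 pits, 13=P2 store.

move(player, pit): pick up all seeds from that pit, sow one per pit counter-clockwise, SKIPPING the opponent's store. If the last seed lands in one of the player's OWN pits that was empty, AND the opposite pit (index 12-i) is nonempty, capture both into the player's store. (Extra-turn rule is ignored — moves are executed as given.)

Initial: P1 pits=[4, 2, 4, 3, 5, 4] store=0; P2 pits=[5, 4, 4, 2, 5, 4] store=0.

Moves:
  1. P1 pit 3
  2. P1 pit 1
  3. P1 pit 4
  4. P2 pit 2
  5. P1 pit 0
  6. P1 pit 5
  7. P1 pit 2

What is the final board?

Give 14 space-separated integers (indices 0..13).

Move 1: P1 pit3 -> P1=[4,2,4,0,6,5](1) P2=[5,4,4,2,5,4](0)
Move 2: P1 pit1 -> P1=[4,0,5,0,6,5](6) P2=[5,4,0,2,5,4](0)
Move 3: P1 pit4 -> P1=[4,0,5,0,0,6](7) P2=[6,5,1,3,5,4](0)
Move 4: P2 pit2 -> P1=[4,0,5,0,0,6](7) P2=[6,5,0,4,5,4](0)
Move 5: P1 pit0 -> P1=[0,1,6,1,0,6](13) P2=[6,0,0,4,5,4](0)
Move 6: P1 pit5 -> P1=[0,1,6,1,0,0](14) P2=[7,1,1,5,6,4](0)
Move 7: P1 pit2 -> P1=[0,1,0,2,1,1](15) P2=[8,2,1,5,6,4](0)

Answer: 0 1 0 2 1 1 15 8 2 1 5 6 4 0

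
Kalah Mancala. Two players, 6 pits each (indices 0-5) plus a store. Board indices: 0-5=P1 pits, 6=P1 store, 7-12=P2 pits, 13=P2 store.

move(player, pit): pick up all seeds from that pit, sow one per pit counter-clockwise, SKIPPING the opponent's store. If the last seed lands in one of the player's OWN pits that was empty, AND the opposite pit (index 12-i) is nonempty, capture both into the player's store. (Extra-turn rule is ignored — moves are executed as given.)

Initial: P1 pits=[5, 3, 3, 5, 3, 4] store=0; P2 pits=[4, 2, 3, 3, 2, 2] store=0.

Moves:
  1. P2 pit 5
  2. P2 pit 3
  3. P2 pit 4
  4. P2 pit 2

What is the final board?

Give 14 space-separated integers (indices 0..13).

Move 1: P2 pit5 -> P1=[6,3,3,5,3,4](0) P2=[4,2,3,3,2,0](1)
Move 2: P2 pit3 -> P1=[6,3,3,5,3,4](0) P2=[4,2,3,0,3,1](2)
Move 3: P2 pit4 -> P1=[7,3,3,5,3,4](0) P2=[4,2,3,0,0,2](3)
Move 4: P2 pit2 -> P1=[7,3,3,5,3,4](0) P2=[4,2,0,1,1,3](3)

Answer: 7 3 3 5 3 4 0 4 2 0 1 1 3 3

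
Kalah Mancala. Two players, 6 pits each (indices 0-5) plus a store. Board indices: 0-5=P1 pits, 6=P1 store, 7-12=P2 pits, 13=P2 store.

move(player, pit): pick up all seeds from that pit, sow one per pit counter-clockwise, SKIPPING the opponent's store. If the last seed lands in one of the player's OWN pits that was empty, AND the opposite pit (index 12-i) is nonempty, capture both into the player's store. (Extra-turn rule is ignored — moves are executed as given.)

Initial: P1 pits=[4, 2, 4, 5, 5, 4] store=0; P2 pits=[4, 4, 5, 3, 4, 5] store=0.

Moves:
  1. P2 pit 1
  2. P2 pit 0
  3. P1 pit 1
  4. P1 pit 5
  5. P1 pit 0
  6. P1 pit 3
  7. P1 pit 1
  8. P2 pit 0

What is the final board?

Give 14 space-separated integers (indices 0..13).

Move 1: P2 pit1 -> P1=[4,2,4,5,5,4](0) P2=[4,0,6,4,5,6](0)
Move 2: P2 pit0 -> P1=[4,2,4,5,5,4](0) P2=[0,1,7,5,6,6](0)
Move 3: P1 pit1 -> P1=[4,0,5,6,5,4](0) P2=[0,1,7,5,6,6](0)
Move 4: P1 pit5 -> P1=[4,0,5,6,5,0](1) P2=[1,2,8,5,6,6](0)
Move 5: P1 pit0 -> P1=[0,1,6,7,6,0](1) P2=[1,2,8,5,6,6](0)
Move 6: P1 pit3 -> P1=[0,1,6,0,7,1](2) P2=[2,3,9,6,6,6](0)
Move 7: P1 pit1 -> P1=[0,0,7,0,7,1](2) P2=[2,3,9,6,6,6](0)
Move 8: P2 pit0 -> P1=[0,0,7,0,7,1](2) P2=[0,4,10,6,6,6](0)

Answer: 0 0 7 0 7 1 2 0 4 10 6 6 6 0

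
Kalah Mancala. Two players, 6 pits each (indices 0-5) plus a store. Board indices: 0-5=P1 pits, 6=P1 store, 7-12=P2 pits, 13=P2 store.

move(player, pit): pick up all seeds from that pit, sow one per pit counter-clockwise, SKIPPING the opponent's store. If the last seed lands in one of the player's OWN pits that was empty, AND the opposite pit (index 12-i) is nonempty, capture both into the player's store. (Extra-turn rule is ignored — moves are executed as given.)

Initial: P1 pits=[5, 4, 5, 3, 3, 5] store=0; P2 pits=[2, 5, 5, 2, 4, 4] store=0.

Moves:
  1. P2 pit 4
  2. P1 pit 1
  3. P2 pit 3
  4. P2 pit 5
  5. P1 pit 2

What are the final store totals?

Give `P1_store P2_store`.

Answer: 2 2

Derivation:
Move 1: P2 pit4 -> P1=[6,5,5,3,3,5](0) P2=[2,5,5,2,0,5](1)
Move 2: P1 pit1 -> P1=[6,0,6,4,4,6](1) P2=[2,5,5,2,0,5](1)
Move 3: P2 pit3 -> P1=[6,0,6,4,4,6](1) P2=[2,5,5,0,1,6](1)
Move 4: P2 pit5 -> P1=[7,1,7,5,5,6](1) P2=[2,5,5,0,1,0](2)
Move 5: P1 pit2 -> P1=[7,1,0,6,6,7](2) P2=[3,6,6,0,1,0](2)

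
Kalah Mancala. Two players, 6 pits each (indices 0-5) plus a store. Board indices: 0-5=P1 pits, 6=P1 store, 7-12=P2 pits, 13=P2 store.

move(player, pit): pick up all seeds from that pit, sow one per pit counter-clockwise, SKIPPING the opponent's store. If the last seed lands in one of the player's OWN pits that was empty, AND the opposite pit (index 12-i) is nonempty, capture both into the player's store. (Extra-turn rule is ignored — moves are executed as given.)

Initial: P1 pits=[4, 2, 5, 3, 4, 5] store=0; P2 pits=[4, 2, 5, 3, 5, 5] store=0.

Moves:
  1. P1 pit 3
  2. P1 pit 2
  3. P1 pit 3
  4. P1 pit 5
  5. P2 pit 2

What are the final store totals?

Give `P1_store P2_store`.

Answer: 3 1

Derivation:
Move 1: P1 pit3 -> P1=[4,2,5,0,5,6](1) P2=[4,2,5,3,5,5](0)
Move 2: P1 pit2 -> P1=[4,2,0,1,6,7](2) P2=[5,2,5,3,5,5](0)
Move 3: P1 pit3 -> P1=[4,2,0,0,7,7](2) P2=[5,2,5,3,5,5](0)
Move 4: P1 pit5 -> P1=[4,2,0,0,7,0](3) P2=[6,3,6,4,6,6](0)
Move 5: P2 pit2 -> P1=[5,3,0,0,7,0](3) P2=[6,3,0,5,7,7](1)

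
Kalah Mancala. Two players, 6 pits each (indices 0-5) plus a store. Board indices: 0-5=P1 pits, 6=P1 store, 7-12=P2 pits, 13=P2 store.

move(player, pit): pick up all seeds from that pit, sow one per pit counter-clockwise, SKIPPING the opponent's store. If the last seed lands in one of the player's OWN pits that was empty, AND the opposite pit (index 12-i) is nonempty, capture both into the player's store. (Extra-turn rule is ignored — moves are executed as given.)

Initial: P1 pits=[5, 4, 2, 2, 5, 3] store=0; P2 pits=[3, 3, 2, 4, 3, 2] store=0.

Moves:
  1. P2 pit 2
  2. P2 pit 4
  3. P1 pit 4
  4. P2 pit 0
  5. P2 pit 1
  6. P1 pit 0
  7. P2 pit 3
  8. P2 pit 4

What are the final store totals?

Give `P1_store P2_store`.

Move 1: P2 pit2 -> P1=[5,4,2,2,5,3](0) P2=[3,3,0,5,4,2](0)
Move 2: P2 pit4 -> P1=[6,5,2,2,5,3](0) P2=[3,3,0,5,0,3](1)
Move 3: P1 pit4 -> P1=[6,5,2,2,0,4](1) P2=[4,4,1,5,0,3](1)
Move 4: P2 pit0 -> P1=[6,0,2,2,0,4](1) P2=[0,5,2,6,0,3](7)
Move 5: P2 pit1 -> P1=[6,0,2,2,0,4](1) P2=[0,0,3,7,1,4](8)
Move 6: P1 pit0 -> P1=[0,1,3,3,1,5](2) P2=[0,0,3,7,1,4](8)
Move 7: P2 pit3 -> P1=[1,2,4,4,1,5](2) P2=[0,0,3,0,2,5](9)
Move 8: P2 pit4 -> P1=[1,2,4,4,1,5](2) P2=[0,0,3,0,0,6](10)

Answer: 2 10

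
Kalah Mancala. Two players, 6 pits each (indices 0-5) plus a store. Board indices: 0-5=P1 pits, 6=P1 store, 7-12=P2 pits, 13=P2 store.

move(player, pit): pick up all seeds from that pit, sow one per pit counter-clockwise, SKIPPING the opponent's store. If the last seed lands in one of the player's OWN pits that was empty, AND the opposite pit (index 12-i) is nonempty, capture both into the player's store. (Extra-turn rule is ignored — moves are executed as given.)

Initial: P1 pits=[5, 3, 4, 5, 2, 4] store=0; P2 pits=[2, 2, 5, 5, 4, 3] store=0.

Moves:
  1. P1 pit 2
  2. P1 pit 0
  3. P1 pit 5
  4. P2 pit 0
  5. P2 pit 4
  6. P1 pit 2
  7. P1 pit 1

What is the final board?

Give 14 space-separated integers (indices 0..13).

Answer: 1 0 1 9 6 1 3 0 4 7 7 0 4 1

Derivation:
Move 1: P1 pit2 -> P1=[5,3,0,6,3,5](1) P2=[2,2,5,5,4,3](0)
Move 2: P1 pit0 -> P1=[0,4,1,7,4,6](1) P2=[2,2,5,5,4,3](0)
Move 3: P1 pit5 -> P1=[0,4,1,7,4,0](2) P2=[3,3,6,6,5,3](0)
Move 4: P2 pit0 -> P1=[0,4,1,7,4,0](2) P2=[0,4,7,7,5,3](0)
Move 5: P2 pit4 -> P1=[1,5,2,7,4,0](2) P2=[0,4,7,7,0,4](1)
Move 6: P1 pit2 -> P1=[1,5,0,8,5,0](2) P2=[0,4,7,7,0,4](1)
Move 7: P1 pit1 -> P1=[1,0,1,9,6,1](3) P2=[0,4,7,7,0,4](1)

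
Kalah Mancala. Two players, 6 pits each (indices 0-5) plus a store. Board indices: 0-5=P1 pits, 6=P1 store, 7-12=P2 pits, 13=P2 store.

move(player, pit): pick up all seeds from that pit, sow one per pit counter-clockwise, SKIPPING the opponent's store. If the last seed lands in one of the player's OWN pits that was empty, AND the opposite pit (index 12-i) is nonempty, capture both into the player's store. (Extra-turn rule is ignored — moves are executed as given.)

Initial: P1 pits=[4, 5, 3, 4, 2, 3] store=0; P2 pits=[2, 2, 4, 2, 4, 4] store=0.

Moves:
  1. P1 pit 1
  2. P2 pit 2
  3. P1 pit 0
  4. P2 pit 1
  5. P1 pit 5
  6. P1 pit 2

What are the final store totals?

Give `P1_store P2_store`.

Answer: 3 1

Derivation:
Move 1: P1 pit1 -> P1=[4,0,4,5,3,4](1) P2=[2,2,4,2,4,4](0)
Move 2: P2 pit2 -> P1=[4,0,4,5,3,4](1) P2=[2,2,0,3,5,5](1)
Move 3: P1 pit0 -> P1=[0,1,5,6,4,4](1) P2=[2,2,0,3,5,5](1)
Move 4: P2 pit1 -> P1=[0,1,5,6,4,4](1) P2=[2,0,1,4,5,5](1)
Move 5: P1 pit5 -> P1=[0,1,5,6,4,0](2) P2=[3,1,2,4,5,5](1)
Move 6: P1 pit2 -> P1=[0,1,0,7,5,1](3) P2=[4,1,2,4,5,5](1)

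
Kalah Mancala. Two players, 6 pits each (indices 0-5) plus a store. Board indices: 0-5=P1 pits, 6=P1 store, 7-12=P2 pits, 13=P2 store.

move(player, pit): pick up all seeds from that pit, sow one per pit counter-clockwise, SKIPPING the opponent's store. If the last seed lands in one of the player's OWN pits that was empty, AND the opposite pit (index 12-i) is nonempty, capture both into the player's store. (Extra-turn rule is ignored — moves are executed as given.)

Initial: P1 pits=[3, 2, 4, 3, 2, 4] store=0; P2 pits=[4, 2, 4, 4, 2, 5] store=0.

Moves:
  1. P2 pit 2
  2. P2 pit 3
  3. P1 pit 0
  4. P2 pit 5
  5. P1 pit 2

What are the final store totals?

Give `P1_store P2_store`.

Answer: 1 3

Derivation:
Move 1: P2 pit2 -> P1=[3,2,4,3,2,4](0) P2=[4,2,0,5,3,6](1)
Move 2: P2 pit3 -> P1=[4,3,4,3,2,4](0) P2=[4,2,0,0,4,7](2)
Move 3: P1 pit0 -> P1=[0,4,5,4,3,4](0) P2=[4,2,0,0,4,7](2)
Move 4: P2 pit5 -> P1=[1,5,6,5,4,5](0) P2=[4,2,0,0,4,0](3)
Move 5: P1 pit2 -> P1=[1,5,0,6,5,6](1) P2=[5,3,0,0,4,0](3)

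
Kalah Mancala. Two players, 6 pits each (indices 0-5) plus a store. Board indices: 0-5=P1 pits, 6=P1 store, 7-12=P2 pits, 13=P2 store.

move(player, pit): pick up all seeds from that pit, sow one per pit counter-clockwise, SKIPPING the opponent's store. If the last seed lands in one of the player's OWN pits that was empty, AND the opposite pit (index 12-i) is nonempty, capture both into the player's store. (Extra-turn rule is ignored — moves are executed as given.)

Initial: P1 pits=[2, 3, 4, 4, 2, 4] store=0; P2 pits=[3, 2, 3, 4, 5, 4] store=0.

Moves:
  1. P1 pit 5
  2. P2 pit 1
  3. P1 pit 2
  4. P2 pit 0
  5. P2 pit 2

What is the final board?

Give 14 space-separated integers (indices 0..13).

Answer: 3 4 0 5 3 1 2 0 1 0 7 8 5 1

Derivation:
Move 1: P1 pit5 -> P1=[2,3,4,4,2,0](1) P2=[4,3,4,4,5,4](0)
Move 2: P2 pit1 -> P1=[2,3,4,4,2,0](1) P2=[4,0,5,5,6,4](0)
Move 3: P1 pit2 -> P1=[2,3,0,5,3,1](2) P2=[4,0,5,5,6,4](0)
Move 4: P2 pit0 -> P1=[2,3,0,5,3,1](2) P2=[0,1,6,6,7,4](0)
Move 5: P2 pit2 -> P1=[3,4,0,5,3,1](2) P2=[0,1,0,7,8,5](1)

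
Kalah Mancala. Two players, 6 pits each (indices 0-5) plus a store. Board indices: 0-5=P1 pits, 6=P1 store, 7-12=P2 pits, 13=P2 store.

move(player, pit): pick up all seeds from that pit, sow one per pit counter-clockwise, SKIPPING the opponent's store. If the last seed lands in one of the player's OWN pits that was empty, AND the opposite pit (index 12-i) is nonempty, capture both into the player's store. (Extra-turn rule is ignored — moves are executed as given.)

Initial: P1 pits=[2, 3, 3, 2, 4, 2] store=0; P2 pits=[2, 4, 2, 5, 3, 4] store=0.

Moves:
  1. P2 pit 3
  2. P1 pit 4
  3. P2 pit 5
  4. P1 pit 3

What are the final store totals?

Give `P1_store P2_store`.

Answer: 2 2

Derivation:
Move 1: P2 pit3 -> P1=[3,4,3,2,4,2](0) P2=[2,4,2,0,4,5](1)
Move 2: P1 pit4 -> P1=[3,4,3,2,0,3](1) P2=[3,5,2,0,4,5](1)
Move 3: P2 pit5 -> P1=[4,5,4,3,0,3](1) P2=[3,5,2,0,4,0](2)
Move 4: P1 pit3 -> P1=[4,5,4,0,1,4](2) P2=[3,5,2,0,4,0](2)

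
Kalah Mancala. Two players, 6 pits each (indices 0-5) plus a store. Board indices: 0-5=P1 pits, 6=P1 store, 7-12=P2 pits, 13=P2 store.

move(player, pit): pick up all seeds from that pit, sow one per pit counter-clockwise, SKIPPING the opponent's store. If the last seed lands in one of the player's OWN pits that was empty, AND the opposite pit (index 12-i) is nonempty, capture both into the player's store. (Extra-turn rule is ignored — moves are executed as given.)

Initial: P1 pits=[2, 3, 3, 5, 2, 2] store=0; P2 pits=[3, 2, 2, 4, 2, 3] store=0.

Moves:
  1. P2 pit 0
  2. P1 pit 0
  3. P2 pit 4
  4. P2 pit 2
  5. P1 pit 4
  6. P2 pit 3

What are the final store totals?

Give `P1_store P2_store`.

Move 1: P2 pit0 -> P1=[2,3,3,5,2,2](0) P2=[0,3,3,5,2,3](0)
Move 2: P1 pit0 -> P1=[0,4,4,5,2,2](0) P2=[0,3,3,5,2,3](0)
Move 3: P2 pit4 -> P1=[0,4,4,5,2,2](0) P2=[0,3,3,5,0,4](1)
Move 4: P2 pit2 -> P1=[0,4,4,5,2,2](0) P2=[0,3,0,6,1,5](1)
Move 5: P1 pit4 -> P1=[0,4,4,5,0,3](1) P2=[0,3,0,6,1,5](1)
Move 6: P2 pit3 -> P1=[1,5,5,5,0,3](1) P2=[0,3,0,0,2,6](2)

Answer: 1 2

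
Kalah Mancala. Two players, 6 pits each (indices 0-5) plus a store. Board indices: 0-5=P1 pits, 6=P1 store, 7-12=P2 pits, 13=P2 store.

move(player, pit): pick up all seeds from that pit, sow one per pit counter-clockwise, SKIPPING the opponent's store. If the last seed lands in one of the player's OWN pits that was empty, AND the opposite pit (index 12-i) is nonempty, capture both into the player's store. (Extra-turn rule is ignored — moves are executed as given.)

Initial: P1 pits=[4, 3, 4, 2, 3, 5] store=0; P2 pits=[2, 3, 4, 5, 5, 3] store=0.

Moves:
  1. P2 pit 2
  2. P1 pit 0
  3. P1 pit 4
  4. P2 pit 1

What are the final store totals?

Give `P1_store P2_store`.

Answer: 1 1

Derivation:
Move 1: P2 pit2 -> P1=[4,3,4,2,3,5](0) P2=[2,3,0,6,6,4](1)
Move 2: P1 pit0 -> P1=[0,4,5,3,4,5](0) P2=[2,3,0,6,6,4](1)
Move 3: P1 pit4 -> P1=[0,4,5,3,0,6](1) P2=[3,4,0,6,6,4](1)
Move 4: P2 pit1 -> P1=[0,4,5,3,0,6](1) P2=[3,0,1,7,7,5](1)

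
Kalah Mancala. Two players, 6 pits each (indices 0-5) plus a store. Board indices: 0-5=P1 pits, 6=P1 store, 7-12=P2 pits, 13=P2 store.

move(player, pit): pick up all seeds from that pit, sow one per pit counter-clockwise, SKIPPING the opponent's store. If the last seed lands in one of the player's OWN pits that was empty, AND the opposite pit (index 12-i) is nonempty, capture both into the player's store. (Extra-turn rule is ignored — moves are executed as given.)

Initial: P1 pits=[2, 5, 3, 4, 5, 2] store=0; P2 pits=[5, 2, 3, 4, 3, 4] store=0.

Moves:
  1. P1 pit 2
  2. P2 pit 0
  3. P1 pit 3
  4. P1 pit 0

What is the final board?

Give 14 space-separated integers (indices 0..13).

Move 1: P1 pit2 -> P1=[2,5,0,5,6,3](0) P2=[5,2,3,4,3,4](0)
Move 2: P2 pit0 -> P1=[2,5,0,5,6,3](0) P2=[0,3,4,5,4,5](0)
Move 3: P1 pit3 -> P1=[2,5,0,0,7,4](1) P2=[1,4,4,5,4,5](0)
Move 4: P1 pit0 -> P1=[0,6,0,0,7,4](7) P2=[1,4,4,0,4,5](0)

Answer: 0 6 0 0 7 4 7 1 4 4 0 4 5 0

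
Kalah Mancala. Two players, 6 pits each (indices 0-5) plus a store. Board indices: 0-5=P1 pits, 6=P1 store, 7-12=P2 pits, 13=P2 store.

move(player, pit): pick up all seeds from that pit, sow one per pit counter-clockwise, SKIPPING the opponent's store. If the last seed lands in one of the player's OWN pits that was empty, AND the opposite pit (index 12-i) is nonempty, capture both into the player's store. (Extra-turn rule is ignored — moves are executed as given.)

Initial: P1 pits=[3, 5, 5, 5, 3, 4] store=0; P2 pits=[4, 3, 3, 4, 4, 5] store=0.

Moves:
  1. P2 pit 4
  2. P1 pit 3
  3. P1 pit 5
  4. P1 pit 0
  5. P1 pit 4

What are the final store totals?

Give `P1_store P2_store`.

Move 1: P2 pit4 -> P1=[4,6,5,5,3,4](0) P2=[4,3,3,4,0,6](1)
Move 2: P1 pit3 -> P1=[4,6,5,0,4,5](1) P2=[5,4,3,4,0,6](1)
Move 3: P1 pit5 -> P1=[4,6,5,0,4,0](2) P2=[6,5,4,5,0,6](1)
Move 4: P1 pit0 -> P1=[0,7,6,1,5,0](2) P2=[6,5,4,5,0,6](1)
Move 5: P1 pit4 -> P1=[0,7,6,1,0,1](3) P2=[7,6,5,5,0,6](1)

Answer: 3 1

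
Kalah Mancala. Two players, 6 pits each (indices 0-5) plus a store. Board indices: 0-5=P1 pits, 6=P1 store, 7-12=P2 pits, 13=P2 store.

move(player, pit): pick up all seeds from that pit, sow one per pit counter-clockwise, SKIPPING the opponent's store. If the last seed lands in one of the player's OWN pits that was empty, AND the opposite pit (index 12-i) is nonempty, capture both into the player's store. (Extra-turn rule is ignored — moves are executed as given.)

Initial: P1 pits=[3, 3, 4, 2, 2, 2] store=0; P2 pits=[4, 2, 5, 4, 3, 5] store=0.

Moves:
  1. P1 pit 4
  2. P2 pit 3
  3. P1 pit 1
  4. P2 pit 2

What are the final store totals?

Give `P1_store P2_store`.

Move 1: P1 pit4 -> P1=[3,3,4,2,0,3](1) P2=[4,2,5,4,3,5](0)
Move 2: P2 pit3 -> P1=[4,3,4,2,0,3](1) P2=[4,2,5,0,4,6](1)
Move 3: P1 pit1 -> P1=[4,0,5,3,0,3](4) P2=[4,0,5,0,4,6](1)
Move 4: P2 pit2 -> P1=[5,0,5,3,0,3](4) P2=[4,0,0,1,5,7](2)

Answer: 4 2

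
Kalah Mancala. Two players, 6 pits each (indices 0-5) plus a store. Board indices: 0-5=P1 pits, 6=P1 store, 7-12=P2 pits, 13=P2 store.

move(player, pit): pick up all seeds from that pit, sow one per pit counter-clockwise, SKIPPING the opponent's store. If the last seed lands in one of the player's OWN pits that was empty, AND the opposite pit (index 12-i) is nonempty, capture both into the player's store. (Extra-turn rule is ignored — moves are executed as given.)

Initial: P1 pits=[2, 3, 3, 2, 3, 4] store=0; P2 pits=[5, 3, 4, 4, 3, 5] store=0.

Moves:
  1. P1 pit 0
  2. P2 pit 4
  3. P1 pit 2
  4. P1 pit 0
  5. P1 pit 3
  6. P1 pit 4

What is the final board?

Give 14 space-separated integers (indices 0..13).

Answer: 0 5 0 0 0 7 3 6 4 5 4 0 6 1

Derivation:
Move 1: P1 pit0 -> P1=[0,4,4,2,3,4](0) P2=[5,3,4,4,3,5](0)
Move 2: P2 pit4 -> P1=[1,4,4,2,3,4](0) P2=[5,3,4,4,0,6](1)
Move 3: P1 pit2 -> P1=[1,4,0,3,4,5](1) P2=[5,3,4,4,0,6](1)
Move 4: P1 pit0 -> P1=[0,5,0,3,4,5](1) P2=[5,3,4,4,0,6](1)
Move 5: P1 pit3 -> P1=[0,5,0,0,5,6](2) P2=[5,3,4,4,0,6](1)
Move 6: P1 pit4 -> P1=[0,5,0,0,0,7](3) P2=[6,4,5,4,0,6](1)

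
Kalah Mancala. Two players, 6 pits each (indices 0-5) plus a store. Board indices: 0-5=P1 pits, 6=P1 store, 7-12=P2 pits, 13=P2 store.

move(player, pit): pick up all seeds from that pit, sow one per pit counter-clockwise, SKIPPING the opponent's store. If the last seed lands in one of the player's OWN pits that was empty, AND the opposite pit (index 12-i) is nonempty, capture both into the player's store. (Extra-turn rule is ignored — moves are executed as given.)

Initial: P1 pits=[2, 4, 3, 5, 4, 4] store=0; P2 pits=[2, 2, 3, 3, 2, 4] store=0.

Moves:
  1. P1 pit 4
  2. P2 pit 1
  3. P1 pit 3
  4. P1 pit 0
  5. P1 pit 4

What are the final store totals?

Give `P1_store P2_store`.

Answer: 2 0

Derivation:
Move 1: P1 pit4 -> P1=[2,4,3,5,0,5](1) P2=[3,3,3,3,2,4](0)
Move 2: P2 pit1 -> P1=[2,4,3,5,0,5](1) P2=[3,0,4,4,3,4](0)
Move 3: P1 pit3 -> P1=[2,4,3,0,1,6](2) P2=[4,1,4,4,3,4](0)
Move 4: P1 pit0 -> P1=[0,5,4,0,1,6](2) P2=[4,1,4,4,3,4](0)
Move 5: P1 pit4 -> P1=[0,5,4,0,0,7](2) P2=[4,1,4,4,3,4](0)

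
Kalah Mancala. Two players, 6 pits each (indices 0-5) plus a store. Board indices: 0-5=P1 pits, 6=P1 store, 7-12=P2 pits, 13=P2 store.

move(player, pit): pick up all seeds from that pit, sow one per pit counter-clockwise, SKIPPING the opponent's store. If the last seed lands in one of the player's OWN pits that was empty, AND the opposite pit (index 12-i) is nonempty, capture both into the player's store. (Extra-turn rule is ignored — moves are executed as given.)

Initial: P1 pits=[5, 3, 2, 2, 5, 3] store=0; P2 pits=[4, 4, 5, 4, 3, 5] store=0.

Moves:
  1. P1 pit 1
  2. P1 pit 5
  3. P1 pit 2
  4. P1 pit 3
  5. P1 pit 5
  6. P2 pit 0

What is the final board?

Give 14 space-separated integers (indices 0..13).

Answer: 5 0 0 0 8 0 9 0 6 5 4 3 5 0

Derivation:
Move 1: P1 pit1 -> P1=[5,0,3,3,6,3](0) P2=[4,4,5,4,3,5](0)
Move 2: P1 pit5 -> P1=[5,0,3,3,6,0](1) P2=[5,5,5,4,3,5](0)
Move 3: P1 pit2 -> P1=[5,0,0,4,7,0](7) P2=[0,5,5,4,3,5](0)
Move 4: P1 pit3 -> P1=[5,0,0,0,8,1](8) P2=[1,5,5,4,3,5](0)
Move 5: P1 pit5 -> P1=[5,0,0,0,8,0](9) P2=[1,5,5,4,3,5](0)
Move 6: P2 pit0 -> P1=[5,0,0,0,8,0](9) P2=[0,6,5,4,3,5](0)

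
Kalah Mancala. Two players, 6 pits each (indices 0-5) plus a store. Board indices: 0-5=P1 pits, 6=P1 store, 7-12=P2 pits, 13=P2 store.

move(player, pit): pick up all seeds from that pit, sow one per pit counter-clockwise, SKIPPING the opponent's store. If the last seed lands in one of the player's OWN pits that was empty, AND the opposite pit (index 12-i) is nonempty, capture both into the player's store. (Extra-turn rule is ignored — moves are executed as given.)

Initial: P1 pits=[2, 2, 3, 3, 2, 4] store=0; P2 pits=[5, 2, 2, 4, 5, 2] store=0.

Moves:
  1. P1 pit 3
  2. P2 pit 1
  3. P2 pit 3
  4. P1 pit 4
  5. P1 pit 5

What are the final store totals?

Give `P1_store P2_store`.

Move 1: P1 pit3 -> P1=[2,2,3,0,3,5](1) P2=[5,2,2,4,5,2](0)
Move 2: P2 pit1 -> P1=[2,2,3,0,3,5](1) P2=[5,0,3,5,5,2](0)
Move 3: P2 pit3 -> P1=[3,3,3,0,3,5](1) P2=[5,0,3,0,6,3](1)
Move 4: P1 pit4 -> P1=[3,3,3,0,0,6](2) P2=[6,0,3,0,6,3](1)
Move 5: P1 pit5 -> P1=[3,3,3,0,0,0](3) P2=[7,1,4,1,7,3](1)

Answer: 3 1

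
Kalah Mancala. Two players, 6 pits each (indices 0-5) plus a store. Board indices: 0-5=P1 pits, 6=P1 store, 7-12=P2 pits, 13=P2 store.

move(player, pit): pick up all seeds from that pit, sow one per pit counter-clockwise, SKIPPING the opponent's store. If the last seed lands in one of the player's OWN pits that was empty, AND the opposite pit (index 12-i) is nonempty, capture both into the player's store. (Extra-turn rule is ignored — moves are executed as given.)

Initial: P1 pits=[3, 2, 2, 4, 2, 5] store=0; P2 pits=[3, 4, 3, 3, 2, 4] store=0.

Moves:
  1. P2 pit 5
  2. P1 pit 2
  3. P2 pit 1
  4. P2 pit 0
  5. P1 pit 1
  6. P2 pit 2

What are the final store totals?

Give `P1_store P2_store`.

Answer: 0 7

Derivation:
Move 1: P2 pit5 -> P1=[4,3,3,4,2,5](0) P2=[3,4,3,3,2,0](1)
Move 2: P1 pit2 -> P1=[4,3,0,5,3,6](0) P2=[3,4,3,3,2,0](1)
Move 3: P2 pit1 -> P1=[0,3,0,5,3,6](0) P2=[3,0,4,4,3,0](6)
Move 4: P2 pit0 -> P1=[0,3,0,5,3,6](0) P2=[0,1,5,5,3,0](6)
Move 5: P1 pit1 -> P1=[0,0,1,6,4,6](0) P2=[0,1,5,5,3,0](6)
Move 6: P2 pit2 -> P1=[1,0,1,6,4,6](0) P2=[0,1,0,6,4,1](7)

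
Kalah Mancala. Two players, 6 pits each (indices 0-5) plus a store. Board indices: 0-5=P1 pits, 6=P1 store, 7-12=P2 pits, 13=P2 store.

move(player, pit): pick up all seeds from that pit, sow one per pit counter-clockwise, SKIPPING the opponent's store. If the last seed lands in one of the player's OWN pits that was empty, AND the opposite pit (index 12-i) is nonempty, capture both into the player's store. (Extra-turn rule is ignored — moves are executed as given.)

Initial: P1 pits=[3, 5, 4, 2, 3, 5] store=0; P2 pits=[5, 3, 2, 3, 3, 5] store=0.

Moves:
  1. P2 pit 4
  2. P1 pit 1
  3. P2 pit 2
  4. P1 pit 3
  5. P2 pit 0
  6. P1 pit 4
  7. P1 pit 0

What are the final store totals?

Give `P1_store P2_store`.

Move 1: P2 pit4 -> P1=[4,5,4,2,3,5](0) P2=[5,3,2,3,0,6](1)
Move 2: P1 pit1 -> P1=[4,0,5,3,4,6](1) P2=[5,3,2,3,0,6](1)
Move 3: P2 pit2 -> P1=[4,0,5,3,4,6](1) P2=[5,3,0,4,1,6](1)
Move 4: P1 pit3 -> P1=[4,0,5,0,5,7](2) P2=[5,3,0,4,1,6](1)
Move 5: P2 pit0 -> P1=[4,0,5,0,5,7](2) P2=[0,4,1,5,2,7](1)
Move 6: P1 pit4 -> P1=[4,0,5,0,0,8](3) P2=[1,5,2,5,2,7](1)
Move 7: P1 pit0 -> P1=[0,1,6,1,0,8](9) P2=[1,0,2,5,2,7](1)

Answer: 9 1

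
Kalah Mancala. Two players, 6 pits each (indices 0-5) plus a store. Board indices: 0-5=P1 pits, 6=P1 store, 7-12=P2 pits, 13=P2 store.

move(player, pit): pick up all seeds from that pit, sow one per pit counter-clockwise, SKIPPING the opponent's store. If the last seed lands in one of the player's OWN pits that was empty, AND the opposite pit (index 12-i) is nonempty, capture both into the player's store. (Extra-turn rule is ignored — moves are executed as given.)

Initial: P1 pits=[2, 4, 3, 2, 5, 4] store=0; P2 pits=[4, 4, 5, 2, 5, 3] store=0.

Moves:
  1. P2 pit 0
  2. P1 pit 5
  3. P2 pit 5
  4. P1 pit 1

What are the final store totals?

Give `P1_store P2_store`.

Move 1: P2 pit0 -> P1=[2,4,3,2,5,4](0) P2=[0,5,6,3,6,3](0)
Move 2: P1 pit5 -> P1=[2,4,3,2,5,0](1) P2=[1,6,7,3,6,3](0)
Move 3: P2 pit5 -> P1=[3,5,3,2,5,0](1) P2=[1,6,7,3,6,0](1)
Move 4: P1 pit1 -> P1=[3,0,4,3,6,1](2) P2=[1,6,7,3,6,0](1)

Answer: 2 1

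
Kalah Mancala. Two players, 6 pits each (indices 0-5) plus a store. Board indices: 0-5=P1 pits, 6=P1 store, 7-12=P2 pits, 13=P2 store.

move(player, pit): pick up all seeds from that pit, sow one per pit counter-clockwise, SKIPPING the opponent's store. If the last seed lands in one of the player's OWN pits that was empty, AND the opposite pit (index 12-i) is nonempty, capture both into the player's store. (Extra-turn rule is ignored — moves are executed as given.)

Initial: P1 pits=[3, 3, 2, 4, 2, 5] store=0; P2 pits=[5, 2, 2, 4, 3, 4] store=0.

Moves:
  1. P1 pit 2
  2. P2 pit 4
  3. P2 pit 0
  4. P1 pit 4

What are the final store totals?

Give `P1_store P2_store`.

Move 1: P1 pit2 -> P1=[3,3,0,5,3,5](0) P2=[5,2,2,4,3,4](0)
Move 2: P2 pit4 -> P1=[4,3,0,5,3,5](0) P2=[5,2,2,4,0,5](1)
Move 3: P2 pit0 -> P1=[4,3,0,5,3,5](0) P2=[0,3,3,5,1,6](1)
Move 4: P1 pit4 -> P1=[4,3,0,5,0,6](1) P2=[1,3,3,5,1,6](1)

Answer: 1 1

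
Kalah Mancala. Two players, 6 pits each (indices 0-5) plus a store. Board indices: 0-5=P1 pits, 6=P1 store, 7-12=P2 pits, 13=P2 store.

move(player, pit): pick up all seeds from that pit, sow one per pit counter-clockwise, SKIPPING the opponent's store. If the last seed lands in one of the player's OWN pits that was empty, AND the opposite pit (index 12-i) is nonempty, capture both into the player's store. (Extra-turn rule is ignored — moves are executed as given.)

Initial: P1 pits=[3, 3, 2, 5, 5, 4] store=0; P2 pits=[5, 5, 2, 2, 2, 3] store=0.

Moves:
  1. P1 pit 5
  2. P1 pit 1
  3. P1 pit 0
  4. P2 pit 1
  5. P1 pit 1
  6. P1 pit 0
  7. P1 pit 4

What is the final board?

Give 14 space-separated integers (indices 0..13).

Move 1: P1 pit5 -> P1=[3,3,2,5,5,0](1) P2=[6,6,3,2,2,3](0)
Move 2: P1 pit1 -> P1=[3,0,3,6,6,0](1) P2=[6,6,3,2,2,3](0)
Move 3: P1 pit0 -> P1=[0,1,4,7,6,0](1) P2=[6,6,3,2,2,3](0)
Move 4: P2 pit1 -> P1=[1,1,4,7,6,0](1) P2=[6,0,4,3,3,4](1)
Move 5: P1 pit1 -> P1=[1,0,5,7,6,0](1) P2=[6,0,4,3,3,4](1)
Move 6: P1 pit0 -> P1=[0,0,5,7,6,0](5) P2=[6,0,4,3,0,4](1)
Move 7: P1 pit4 -> P1=[0,0,5,7,0,1](6) P2=[7,1,5,4,0,4](1)

Answer: 0 0 5 7 0 1 6 7 1 5 4 0 4 1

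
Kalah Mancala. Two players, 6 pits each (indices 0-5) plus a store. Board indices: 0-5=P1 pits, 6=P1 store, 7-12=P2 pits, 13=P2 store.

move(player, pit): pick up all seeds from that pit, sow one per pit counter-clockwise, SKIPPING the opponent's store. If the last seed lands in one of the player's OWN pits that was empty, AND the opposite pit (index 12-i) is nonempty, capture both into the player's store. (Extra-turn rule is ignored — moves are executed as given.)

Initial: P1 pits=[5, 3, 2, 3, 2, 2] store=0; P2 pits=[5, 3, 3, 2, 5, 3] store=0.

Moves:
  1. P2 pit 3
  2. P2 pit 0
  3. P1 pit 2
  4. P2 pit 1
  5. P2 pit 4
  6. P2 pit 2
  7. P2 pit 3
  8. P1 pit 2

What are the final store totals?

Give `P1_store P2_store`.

Answer: 0 3

Derivation:
Move 1: P2 pit3 -> P1=[5,3,2,3,2,2](0) P2=[5,3,3,0,6,4](0)
Move 2: P2 pit0 -> P1=[5,3,2,3,2,2](0) P2=[0,4,4,1,7,5](0)
Move 3: P1 pit2 -> P1=[5,3,0,4,3,2](0) P2=[0,4,4,1,7,5](0)
Move 4: P2 pit1 -> P1=[5,3,0,4,3,2](0) P2=[0,0,5,2,8,6](0)
Move 5: P2 pit4 -> P1=[6,4,1,5,4,3](0) P2=[0,0,5,2,0,7](1)
Move 6: P2 pit2 -> P1=[7,4,1,5,4,3](0) P2=[0,0,0,3,1,8](2)
Move 7: P2 pit3 -> P1=[7,4,1,5,4,3](0) P2=[0,0,0,0,2,9](3)
Move 8: P1 pit2 -> P1=[7,4,0,6,4,3](0) P2=[0,0,0,0,2,9](3)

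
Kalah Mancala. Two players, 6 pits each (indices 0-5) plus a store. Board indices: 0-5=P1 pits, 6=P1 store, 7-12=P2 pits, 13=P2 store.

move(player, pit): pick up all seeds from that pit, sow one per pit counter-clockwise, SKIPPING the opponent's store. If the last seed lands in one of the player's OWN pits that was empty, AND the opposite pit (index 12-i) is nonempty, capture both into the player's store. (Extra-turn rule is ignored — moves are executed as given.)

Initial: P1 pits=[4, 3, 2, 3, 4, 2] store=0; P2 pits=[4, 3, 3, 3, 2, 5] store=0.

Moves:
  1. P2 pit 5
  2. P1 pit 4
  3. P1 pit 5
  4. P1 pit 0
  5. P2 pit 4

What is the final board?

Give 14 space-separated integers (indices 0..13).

Move 1: P2 pit5 -> P1=[5,4,3,4,4,2](0) P2=[4,3,3,3,2,0](1)
Move 2: P1 pit4 -> P1=[5,4,3,4,0,3](1) P2=[5,4,3,3,2,0](1)
Move 3: P1 pit5 -> P1=[5,4,3,4,0,0](2) P2=[6,5,3,3,2,0](1)
Move 4: P1 pit0 -> P1=[0,5,4,5,1,0](9) P2=[0,5,3,3,2,0](1)
Move 5: P2 pit4 -> P1=[0,5,4,5,1,0](9) P2=[0,5,3,3,0,1](2)

Answer: 0 5 4 5 1 0 9 0 5 3 3 0 1 2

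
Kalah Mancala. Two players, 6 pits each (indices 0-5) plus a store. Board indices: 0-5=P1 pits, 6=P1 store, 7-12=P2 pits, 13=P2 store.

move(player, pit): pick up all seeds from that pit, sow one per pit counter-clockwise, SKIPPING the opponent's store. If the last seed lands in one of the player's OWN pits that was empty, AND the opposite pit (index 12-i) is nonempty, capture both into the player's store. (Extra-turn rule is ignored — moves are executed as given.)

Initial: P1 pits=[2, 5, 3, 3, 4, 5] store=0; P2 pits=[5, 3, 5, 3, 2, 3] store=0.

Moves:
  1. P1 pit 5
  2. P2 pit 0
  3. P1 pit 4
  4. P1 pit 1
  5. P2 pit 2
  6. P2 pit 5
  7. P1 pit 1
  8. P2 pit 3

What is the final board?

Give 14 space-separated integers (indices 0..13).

Move 1: P1 pit5 -> P1=[2,5,3,3,4,0](1) P2=[6,4,6,4,2,3](0)
Move 2: P2 pit0 -> P1=[2,5,3,3,4,0](1) P2=[0,5,7,5,3,4](1)
Move 3: P1 pit4 -> P1=[2,5,3,3,0,1](2) P2=[1,6,7,5,3,4](1)
Move 4: P1 pit1 -> P1=[2,0,4,4,1,2](3) P2=[1,6,7,5,3,4](1)
Move 5: P2 pit2 -> P1=[3,1,5,4,1,2](3) P2=[1,6,0,6,4,5](2)
Move 6: P2 pit5 -> P1=[4,2,6,5,1,2](3) P2=[1,6,0,6,4,0](3)
Move 7: P1 pit1 -> P1=[4,0,7,6,1,2](3) P2=[1,6,0,6,4,0](3)
Move 8: P2 pit3 -> P1=[5,1,8,6,1,2](3) P2=[1,6,0,0,5,1](4)

Answer: 5 1 8 6 1 2 3 1 6 0 0 5 1 4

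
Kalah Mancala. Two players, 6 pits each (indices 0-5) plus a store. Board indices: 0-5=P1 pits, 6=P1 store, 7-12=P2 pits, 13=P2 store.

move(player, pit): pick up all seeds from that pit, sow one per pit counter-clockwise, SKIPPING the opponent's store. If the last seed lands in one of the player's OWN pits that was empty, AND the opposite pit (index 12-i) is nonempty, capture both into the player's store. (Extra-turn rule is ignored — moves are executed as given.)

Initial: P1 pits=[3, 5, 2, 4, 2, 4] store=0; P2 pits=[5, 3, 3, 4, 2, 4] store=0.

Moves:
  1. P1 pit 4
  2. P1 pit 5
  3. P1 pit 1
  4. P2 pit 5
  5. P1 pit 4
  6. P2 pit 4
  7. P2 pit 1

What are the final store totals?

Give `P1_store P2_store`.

Move 1: P1 pit4 -> P1=[3,5,2,4,0,5](1) P2=[5,3,3,4,2,4](0)
Move 2: P1 pit5 -> P1=[3,5,2,4,0,0](2) P2=[6,4,4,5,2,4](0)
Move 3: P1 pit1 -> P1=[3,0,3,5,1,1](3) P2=[6,4,4,5,2,4](0)
Move 4: P2 pit5 -> P1=[4,1,4,5,1,1](3) P2=[6,4,4,5,2,0](1)
Move 5: P1 pit4 -> P1=[4,1,4,5,0,2](3) P2=[6,4,4,5,2,0](1)
Move 6: P2 pit4 -> P1=[4,1,4,5,0,2](3) P2=[6,4,4,5,0,1](2)
Move 7: P2 pit1 -> P1=[4,1,4,5,0,2](3) P2=[6,0,5,6,1,2](2)

Answer: 3 2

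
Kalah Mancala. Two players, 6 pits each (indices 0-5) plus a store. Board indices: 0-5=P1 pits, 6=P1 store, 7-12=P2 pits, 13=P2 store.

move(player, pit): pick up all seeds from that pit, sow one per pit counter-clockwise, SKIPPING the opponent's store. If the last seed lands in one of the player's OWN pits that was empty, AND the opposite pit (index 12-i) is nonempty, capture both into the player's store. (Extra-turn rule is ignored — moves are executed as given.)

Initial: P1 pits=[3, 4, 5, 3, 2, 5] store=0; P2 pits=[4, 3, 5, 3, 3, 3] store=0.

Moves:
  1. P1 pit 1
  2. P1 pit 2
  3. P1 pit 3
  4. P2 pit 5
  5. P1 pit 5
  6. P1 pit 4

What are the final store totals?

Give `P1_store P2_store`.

Move 1: P1 pit1 -> P1=[3,0,6,4,3,6](0) P2=[4,3,5,3,3,3](0)
Move 2: P1 pit2 -> P1=[3,0,0,5,4,7](1) P2=[5,4,5,3,3,3](0)
Move 3: P1 pit3 -> P1=[3,0,0,0,5,8](2) P2=[6,5,5,3,3,3](0)
Move 4: P2 pit5 -> P1=[4,1,0,0,5,8](2) P2=[6,5,5,3,3,0](1)
Move 5: P1 pit5 -> P1=[5,1,0,0,5,0](3) P2=[7,6,6,4,4,1](1)
Move 6: P1 pit4 -> P1=[5,1,0,0,0,1](4) P2=[8,7,7,4,4,1](1)

Answer: 4 1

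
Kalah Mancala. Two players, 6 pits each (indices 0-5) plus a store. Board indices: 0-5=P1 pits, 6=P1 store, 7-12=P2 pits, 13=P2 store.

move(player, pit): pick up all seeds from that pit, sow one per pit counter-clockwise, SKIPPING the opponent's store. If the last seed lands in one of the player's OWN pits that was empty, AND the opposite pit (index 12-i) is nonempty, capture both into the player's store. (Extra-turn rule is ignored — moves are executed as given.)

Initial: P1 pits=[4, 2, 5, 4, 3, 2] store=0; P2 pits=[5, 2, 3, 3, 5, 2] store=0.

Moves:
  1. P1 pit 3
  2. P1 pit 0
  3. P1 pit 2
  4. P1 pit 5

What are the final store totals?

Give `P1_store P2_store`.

Answer: 3 0

Derivation:
Move 1: P1 pit3 -> P1=[4,2,5,0,4,3](1) P2=[6,2,3,3,5,2](0)
Move 2: P1 pit0 -> P1=[0,3,6,1,5,3](1) P2=[6,2,3,3,5,2](0)
Move 3: P1 pit2 -> P1=[0,3,0,2,6,4](2) P2=[7,3,3,3,5,2](0)
Move 4: P1 pit5 -> P1=[0,3,0,2,6,0](3) P2=[8,4,4,3,5,2](0)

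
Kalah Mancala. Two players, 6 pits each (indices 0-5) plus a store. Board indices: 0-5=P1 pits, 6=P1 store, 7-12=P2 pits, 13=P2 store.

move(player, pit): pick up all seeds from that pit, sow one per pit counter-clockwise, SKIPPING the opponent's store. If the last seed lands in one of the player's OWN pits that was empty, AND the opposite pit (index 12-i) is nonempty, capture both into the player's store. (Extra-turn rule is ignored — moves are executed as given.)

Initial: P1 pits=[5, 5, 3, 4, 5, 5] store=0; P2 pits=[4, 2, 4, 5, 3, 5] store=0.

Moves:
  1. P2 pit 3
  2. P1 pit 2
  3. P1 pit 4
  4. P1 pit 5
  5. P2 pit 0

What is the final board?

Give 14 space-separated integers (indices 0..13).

Answer: 6 6 0 5 0 0 2 0 5 7 3 6 8 2

Derivation:
Move 1: P2 pit3 -> P1=[6,6,3,4,5,5](0) P2=[4,2,4,0,4,6](1)
Move 2: P1 pit2 -> P1=[6,6,0,5,6,6](0) P2=[4,2,4,0,4,6](1)
Move 3: P1 pit4 -> P1=[6,6,0,5,0,7](1) P2=[5,3,5,1,4,6](1)
Move 4: P1 pit5 -> P1=[6,6,0,5,0,0](2) P2=[6,4,6,2,5,7](1)
Move 5: P2 pit0 -> P1=[6,6,0,5,0,0](2) P2=[0,5,7,3,6,8](2)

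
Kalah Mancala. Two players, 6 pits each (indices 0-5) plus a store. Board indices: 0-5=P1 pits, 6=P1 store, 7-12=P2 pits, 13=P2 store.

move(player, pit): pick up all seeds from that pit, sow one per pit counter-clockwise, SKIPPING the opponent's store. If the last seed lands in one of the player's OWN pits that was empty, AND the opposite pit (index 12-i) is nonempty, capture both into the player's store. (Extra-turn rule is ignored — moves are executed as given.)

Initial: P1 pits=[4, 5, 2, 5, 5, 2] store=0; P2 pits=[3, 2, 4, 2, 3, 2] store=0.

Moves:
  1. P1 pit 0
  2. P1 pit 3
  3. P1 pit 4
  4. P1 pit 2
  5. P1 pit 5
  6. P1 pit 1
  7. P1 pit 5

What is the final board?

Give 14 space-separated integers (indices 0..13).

Move 1: P1 pit0 -> P1=[0,6,3,6,6,2](0) P2=[3,2,4,2,3,2](0)
Move 2: P1 pit3 -> P1=[0,6,3,0,7,3](1) P2=[4,3,5,2,3,2](0)
Move 3: P1 pit4 -> P1=[0,6,3,0,0,4](2) P2=[5,4,6,3,4,2](0)
Move 4: P1 pit2 -> P1=[0,6,0,1,1,5](2) P2=[5,4,6,3,4,2](0)
Move 5: P1 pit5 -> P1=[0,6,0,1,1,0](3) P2=[6,5,7,4,4,2](0)
Move 6: P1 pit1 -> P1=[0,0,1,2,2,1](4) P2=[7,5,7,4,4,2](0)
Move 7: P1 pit5 -> P1=[0,0,1,2,2,0](5) P2=[7,5,7,4,4,2](0)

Answer: 0 0 1 2 2 0 5 7 5 7 4 4 2 0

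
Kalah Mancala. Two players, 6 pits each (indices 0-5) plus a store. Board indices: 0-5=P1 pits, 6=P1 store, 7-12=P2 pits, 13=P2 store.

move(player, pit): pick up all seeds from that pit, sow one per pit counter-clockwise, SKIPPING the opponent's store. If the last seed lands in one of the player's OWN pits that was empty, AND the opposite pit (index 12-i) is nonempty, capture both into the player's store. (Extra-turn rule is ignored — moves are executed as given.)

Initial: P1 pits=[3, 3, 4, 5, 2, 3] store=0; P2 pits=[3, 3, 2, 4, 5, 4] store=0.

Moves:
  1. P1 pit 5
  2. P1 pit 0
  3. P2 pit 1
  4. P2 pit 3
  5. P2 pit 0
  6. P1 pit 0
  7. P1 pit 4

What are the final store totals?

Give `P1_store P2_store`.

Move 1: P1 pit5 -> P1=[3,3,4,5,2,0](1) P2=[4,4,2,4,5,4](0)
Move 2: P1 pit0 -> P1=[0,4,5,6,2,0](1) P2=[4,4,2,4,5,4](0)
Move 3: P2 pit1 -> P1=[0,4,5,6,2,0](1) P2=[4,0,3,5,6,5](0)
Move 4: P2 pit3 -> P1=[1,5,5,6,2,0](1) P2=[4,0,3,0,7,6](1)
Move 5: P2 pit0 -> P1=[1,5,5,6,2,0](1) P2=[0,1,4,1,8,6](1)
Move 6: P1 pit0 -> P1=[0,6,5,6,2,0](1) P2=[0,1,4,1,8,6](1)
Move 7: P1 pit4 -> P1=[0,6,5,6,0,1](2) P2=[0,1,4,1,8,6](1)

Answer: 2 1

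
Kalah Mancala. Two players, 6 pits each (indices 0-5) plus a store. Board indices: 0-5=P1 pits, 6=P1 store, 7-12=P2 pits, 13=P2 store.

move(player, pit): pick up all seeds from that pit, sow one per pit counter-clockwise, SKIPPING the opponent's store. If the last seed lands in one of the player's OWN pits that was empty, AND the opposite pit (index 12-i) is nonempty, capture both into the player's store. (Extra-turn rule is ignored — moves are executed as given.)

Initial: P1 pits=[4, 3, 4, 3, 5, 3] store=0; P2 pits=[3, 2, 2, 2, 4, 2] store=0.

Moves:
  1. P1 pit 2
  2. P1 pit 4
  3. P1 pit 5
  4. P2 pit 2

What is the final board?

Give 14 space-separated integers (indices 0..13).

Move 1: P1 pit2 -> P1=[4,3,0,4,6,4](1) P2=[3,2,2,2,4,2](0)
Move 2: P1 pit4 -> P1=[4,3,0,4,0,5](2) P2=[4,3,3,3,4,2](0)
Move 3: P1 pit5 -> P1=[4,3,0,4,0,0](3) P2=[5,4,4,4,4,2](0)
Move 4: P2 pit2 -> P1=[4,3,0,4,0,0](3) P2=[5,4,0,5,5,3](1)

Answer: 4 3 0 4 0 0 3 5 4 0 5 5 3 1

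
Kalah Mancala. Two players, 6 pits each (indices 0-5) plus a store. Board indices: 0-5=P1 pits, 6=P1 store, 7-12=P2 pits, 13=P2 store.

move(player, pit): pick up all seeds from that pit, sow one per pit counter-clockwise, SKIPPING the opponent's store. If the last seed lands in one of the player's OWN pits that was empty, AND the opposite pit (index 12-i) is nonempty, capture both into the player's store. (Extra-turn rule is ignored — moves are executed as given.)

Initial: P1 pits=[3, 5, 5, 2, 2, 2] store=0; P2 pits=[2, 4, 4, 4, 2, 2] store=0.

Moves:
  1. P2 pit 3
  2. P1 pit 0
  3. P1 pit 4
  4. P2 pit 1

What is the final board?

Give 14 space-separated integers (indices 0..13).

Answer: 0 6 6 3 0 3 1 3 0 5 1 4 4 1

Derivation:
Move 1: P2 pit3 -> P1=[4,5,5,2,2,2](0) P2=[2,4,4,0,3,3](1)
Move 2: P1 pit0 -> P1=[0,6,6,3,3,2](0) P2=[2,4,4,0,3,3](1)
Move 3: P1 pit4 -> P1=[0,6,6,3,0,3](1) P2=[3,4,4,0,3,3](1)
Move 4: P2 pit1 -> P1=[0,6,6,3,0,3](1) P2=[3,0,5,1,4,4](1)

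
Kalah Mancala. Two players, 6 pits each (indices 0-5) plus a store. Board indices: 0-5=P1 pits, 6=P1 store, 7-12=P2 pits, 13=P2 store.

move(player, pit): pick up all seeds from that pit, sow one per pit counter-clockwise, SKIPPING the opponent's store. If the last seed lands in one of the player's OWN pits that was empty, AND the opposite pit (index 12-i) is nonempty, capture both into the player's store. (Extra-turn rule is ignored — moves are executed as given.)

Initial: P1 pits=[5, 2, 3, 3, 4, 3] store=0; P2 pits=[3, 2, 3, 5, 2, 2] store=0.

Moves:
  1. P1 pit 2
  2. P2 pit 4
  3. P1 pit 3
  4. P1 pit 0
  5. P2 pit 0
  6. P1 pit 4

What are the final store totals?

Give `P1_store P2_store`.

Move 1: P1 pit2 -> P1=[5,2,0,4,5,4](0) P2=[3,2,3,5,2,2](0)
Move 2: P2 pit4 -> P1=[5,2,0,4,5,4](0) P2=[3,2,3,5,0,3](1)
Move 3: P1 pit3 -> P1=[5,2,0,0,6,5](1) P2=[4,2,3,5,0,3](1)
Move 4: P1 pit0 -> P1=[0,3,1,1,7,6](1) P2=[4,2,3,5,0,3](1)
Move 5: P2 pit0 -> P1=[0,0,1,1,7,6](1) P2=[0,3,4,6,0,3](5)
Move 6: P1 pit4 -> P1=[0,0,1,1,0,7](2) P2=[1,4,5,7,1,3](5)

Answer: 2 5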